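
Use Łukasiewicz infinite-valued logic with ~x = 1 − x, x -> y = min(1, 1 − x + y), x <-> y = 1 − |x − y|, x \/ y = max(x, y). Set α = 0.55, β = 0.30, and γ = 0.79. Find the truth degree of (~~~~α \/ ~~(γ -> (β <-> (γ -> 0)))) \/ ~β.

~α = 1 − 0.55 = 0.45
~~α = 1 − 0.45 = 0.55
~~~α = 1 − 0.55 = 0.45
~~~~α = 1 − 0.45 = 0.55
γ -> 0 = min(1, 1 − 0.79 + 0.00) = min(1, 0.21) = 0.21
β <-> (γ -> 0) = 1 − |0.30 − 0.21| = 1 − 0.09 = 0.91
γ -> (β <-> (γ -> 0)) = min(1, 1 − 0.79 + 0.91) = min(1, 1.12) = 1.00
~(γ -> (β <-> (γ -> 0))) = 1 − 1.00 = 0.00
~~(γ -> (β <-> (γ -> 0))) = 1 − 0.00 = 1.00
~~~~α \/ ~~(γ -> (β <-> (γ -> 0))) = max(0.55, 1.00) = 1.00
~β = 1 − 0.30 = 0.70
(~~~~α \/ ~~(γ -> (β <-> (γ -> 0)))) \/ ~β = max(1.00, 0.70) = 1.00

1.00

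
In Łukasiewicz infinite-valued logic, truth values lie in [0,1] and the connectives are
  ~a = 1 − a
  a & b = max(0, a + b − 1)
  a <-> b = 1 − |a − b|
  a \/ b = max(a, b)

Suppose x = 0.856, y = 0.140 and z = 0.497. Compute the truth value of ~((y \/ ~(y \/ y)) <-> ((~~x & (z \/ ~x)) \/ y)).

y \/ y = max(0.140, 0.140) = 0.140
~(y \/ y) = 1 − 0.140 = 0.860
y \/ ~(y \/ y) = max(0.140, 0.860) = 0.860
~x = 1 − 0.856 = 0.144
~~x = 1 − 0.144 = 0.856
z \/ ~x = max(0.497, 0.144) = 0.497
~~x & (z \/ ~x) = max(0, 0.856 + 0.497 − 1) = max(0, 0.353) = 0.353
(~~x & (z \/ ~x)) \/ y = max(0.353, 0.140) = 0.353
(y \/ ~(y \/ y)) <-> ((~~x & (z \/ ~x)) \/ y) = 1 − |0.860 − 0.353| = 1 − 0.507 = 0.493
~((y \/ ~(y \/ y)) <-> ((~~x & (z \/ ~x)) \/ y)) = 1 − 0.493 = 0.507

0.507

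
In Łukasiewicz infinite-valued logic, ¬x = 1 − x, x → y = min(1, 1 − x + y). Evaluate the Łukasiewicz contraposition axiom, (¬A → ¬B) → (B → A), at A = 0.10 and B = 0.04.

¬A = 1 − 0.10 = 0.90
¬B = 1 − 0.04 = 0.96
¬A → ¬B = min(1, 1 − 0.90 + 0.96) = min(1, 1.06) = 1.00
B → A = min(1, 1 − 0.04 + 0.10) = min(1, 1.06) = 1.00
(¬A → ¬B) → (B → A) = min(1, 1 − 1.00 + 1.00) = min(1, 1.00) = 1.00
(As expected: an axiom of Ł∞, always 1.)

1.00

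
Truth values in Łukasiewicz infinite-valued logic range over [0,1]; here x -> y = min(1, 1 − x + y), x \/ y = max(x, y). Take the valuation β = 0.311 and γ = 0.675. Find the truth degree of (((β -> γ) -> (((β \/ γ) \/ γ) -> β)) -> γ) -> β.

β -> γ = min(1, 1 − 0.311 + 0.675) = min(1, 1.364) = 1.000
β \/ γ = max(0.311, 0.675) = 0.675
(β \/ γ) \/ γ = max(0.675, 0.675) = 0.675
((β \/ γ) \/ γ) -> β = min(1, 1 − 0.675 + 0.311) = min(1, 0.636) = 0.636
(β -> γ) -> (((β \/ γ) \/ γ) -> β) = min(1, 1 − 1.000 + 0.636) = min(1, 0.636) = 0.636
((β -> γ) -> (((β \/ γ) \/ γ) -> β)) -> γ = min(1, 1 − 0.636 + 0.675) = min(1, 1.039) = 1.000
(((β -> γ) -> (((β \/ γ) \/ γ) -> β)) -> γ) -> β = min(1, 1 − 1.000 + 0.311) = min(1, 0.311) = 0.311

0.311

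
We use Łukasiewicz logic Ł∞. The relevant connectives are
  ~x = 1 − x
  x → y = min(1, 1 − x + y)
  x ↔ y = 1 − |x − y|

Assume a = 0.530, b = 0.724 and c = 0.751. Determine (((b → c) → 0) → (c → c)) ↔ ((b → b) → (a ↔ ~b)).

b → c = min(1, 1 − 0.724 + 0.751) = min(1, 1.027) = 1.000
(b → c) → 0 = min(1, 1 − 1.000 + 0.000) = min(1, 0.000) = 0.000
c → c = min(1, 1 − 0.751 + 0.751) = min(1, 1.000) = 1.000
((b → c) → 0) → (c → c) = min(1, 1 − 0.000 + 1.000) = min(1, 2.000) = 1.000
b → b = min(1, 1 − 0.724 + 0.724) = min(1, 1.000) = 1.000
~b = 1 − 0.724 = 0.276
a ↔ ~b = 1 − |0.530 − 0.276| = 1 − 0.254 = 0.746
(b → b) → (a ↔ ~b) = min(1, 1 − 1.000 + 0.746) = min(1, 0.746) = 0.746
(((b → c) → 0) → (c → c)) ↔ ((b → b) → (a ↔ ~b)) = 1 − |1.000 − 0.746| = 1 − 0.254 = 0.746

0.746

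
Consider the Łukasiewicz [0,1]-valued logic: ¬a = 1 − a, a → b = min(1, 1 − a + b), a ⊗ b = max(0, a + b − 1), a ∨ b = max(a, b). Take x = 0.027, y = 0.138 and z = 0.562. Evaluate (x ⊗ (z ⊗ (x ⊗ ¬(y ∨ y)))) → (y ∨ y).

1.000

y ∨ y = max(0.138, 0.138) = 0.138
¬(y ∨ y) = 1 − 0.138 = 0.862
x ⊗ ¬(y ∨ y) = max(0, 0.027 + 0.862 − 1) = max(0, -0.111) = 0.000
z ⊗ (x ⊗ ¬(y ∨ y)) = max(0, 0.562 + 0.000 − 1) = max(0, -0.438) = 0.000
x ⊗ (z ⊗ (x ⊗ ¬(y ∨ y))) = max(0, 0.027 + 0.000 − 1) = max(0, -0.973) = 0.000
(x ⊗ (z ⊗ (x ⊗ ¬(y ∨ y)))) → (y ∨ y) = min(1, 1 − 0.000 + 0.138) = min(1, 1.138) = 1.000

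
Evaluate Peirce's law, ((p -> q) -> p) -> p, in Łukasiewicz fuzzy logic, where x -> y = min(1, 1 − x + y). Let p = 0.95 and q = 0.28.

0.95

p -> q = min(1, 1 − 0.95 + 0.28) = min(1, 0.33) = 0.33
(p -> q) -> p = min(1, 1 − 0.33 + 0.95) = min(1, 1.62) = 1.00
((p -> q) -> p) -> p = min(1, 1 − 1.00 + 0.95) = min(1, 0.95) = 0.95
(The value 0.95 < 1 shows this instance is not satisfied; not a Ł∞-tautology in general.)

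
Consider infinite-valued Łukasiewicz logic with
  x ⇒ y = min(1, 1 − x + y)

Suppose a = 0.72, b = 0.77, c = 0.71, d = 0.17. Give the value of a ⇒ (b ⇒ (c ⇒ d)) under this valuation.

c ⇒ d = min(1, 1 − 0.71 + 0.17) = min(1, 0.46) = 0.46
b ⇒ (c ⇒ d) = min(1, 1 − 0.77 + 0.46) = min(1, 0.69) = 0.69
a ⇒ (b ⇒ (c ⇒ d)) = min(1, 1 − 0.72 + 0.69) = min(1, 0.97) = 0.97

0.97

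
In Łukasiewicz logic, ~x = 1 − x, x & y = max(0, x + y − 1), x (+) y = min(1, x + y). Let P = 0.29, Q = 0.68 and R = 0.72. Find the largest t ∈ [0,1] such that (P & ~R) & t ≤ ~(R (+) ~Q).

~R = 1 − 0.72 = 0.28
P & ~R = max(0, 0.29 + 0.28 − 1) = max(0, -0.43) = 0.00
So the left factor is P & ~R = 0.00.
~Q = 1 − 0.68 = 0.32
R (+) ~Q = min(1, 0.72 + 0.32) = min(1, 1.04) = 1.00
~(R (+) ~Q) = 1 − 1.00 = 0.00
So the right-hand bound is ~(R (+) ~Q) = 0.00.
The residuum of the Łukasiewicz t-norm gives the supremum: min(1, 1 − 0.00 + 0.00).
1 − 0.00 + 0.00 = 1.00, so t = min(1, 1.00) = 1.00.
Check: 0.00 & 1.00 = max(0, 0.00) = 0.00 ≤ 0.00.

1.00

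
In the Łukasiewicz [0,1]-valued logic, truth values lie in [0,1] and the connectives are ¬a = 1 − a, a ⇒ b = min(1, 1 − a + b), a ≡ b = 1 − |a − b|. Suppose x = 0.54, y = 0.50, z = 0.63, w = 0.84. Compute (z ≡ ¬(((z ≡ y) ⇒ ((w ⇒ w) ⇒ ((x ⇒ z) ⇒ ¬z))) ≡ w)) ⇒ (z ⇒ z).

1.00

z ≡ y = 1 − |0.63 − 0.50| = 1 − 0.13 = 0.87
w ⇒ w = min(1, 1 − 0.84 + 0.84) = min(1, 1.00) = 1.00
x ⇒ z = min(1, 1 − 0.54 + 0.63) = min(1, 1.09) = 1.00
¬z = 1 − 0.63 = 0.37
(x ⇒ z) ⇒ ¬z = min(1, 1 − 1.00 + 0.37) = min(1, 0.37) = 0.37
(w ⇒ w) ⇒ ((x ⇒ z) ⇒ ¬z) = min(1, 1 − 1.00 + 0.37) = min(1, 0.37) = 0.37
(z ≡ y) ⇒ ((w ⇒ w) ⇒ ((x ⇒ z) ⇒ ¬z)) = min(1, 1 − 0.87 + 0.37) = min(1, 0.50) = 0.50
((z ≡ y) ⇒ ((w ⇒ w) ⇒ ((x ⇒ z) ⇒ ¬z))) ≡ w = 1 − |0.50 − 0.84| = 1 − 0.34 = 0.66
¬(((z ≡ y) ⇒ ((w ⇒ w) ⇒ ((x ⇒ z) ⇒ ¬z))) ≡ w) = 1 − 0.66 = 0.34
z ≡ ¬(((z ≡ y) ⇒ ((w ⇒ w) ⇒ ((x ⇒ z) ⇒ ¬z))) ≡ w) = 1 − |0.63 − 0.34| = 1 − 0.29 = 0.71
z ⇒ z = min(1, 1 − 0.63 + 0.63) = min(1, 1.00) = 1.00
(z ≡ ¬(((z ≡ y) ⇒ ((w ⇒ w) ⇒ ((x ⇒ z) ⇒ ¬z))) ≡ w)) ⇒ (z ⇒ z) = min(1, 1 − 0.71 + 1.00) = min(1, 1.29) = 1.00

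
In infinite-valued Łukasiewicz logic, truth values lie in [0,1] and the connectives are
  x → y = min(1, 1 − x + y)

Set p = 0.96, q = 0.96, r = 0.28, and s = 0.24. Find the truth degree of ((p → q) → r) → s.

p → q = min(1, 1 − 0.96 + 0.96) = min(1, 1.00) = 1.00
(p → q) → r = min(1, 1 − 1.00 + 0.28) = min(1, 0.28) = 0.28
((p → q) → r) → s = min(1, 1 − 0.28 + 0.24) = min(1, 0.96) = 0.96

0.96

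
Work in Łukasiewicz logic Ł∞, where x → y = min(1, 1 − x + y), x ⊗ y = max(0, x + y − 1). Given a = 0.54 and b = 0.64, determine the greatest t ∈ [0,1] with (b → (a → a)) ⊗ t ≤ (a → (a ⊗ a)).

a → a = min(1, 1 − 0.54 + 0.54) = min(1, 1.00) = 1.00
b → (a → a) = min(1, 1 − 0.64 + 1.00) = min(1, 1.36) = 1.00
So the left factor is b → (a → a) = 1.00.
a ⊗ a = max(0, 0.54 + 0.54 − 1) = max(0, 0.08) = 0.08
a → (a ⊗ a) = min(1, 1 − 0.54 + 0.08) = min(1, 0.54) = 0.54
So the right-hand bound is a → (a ⊗ a) = 0.54.
The residuum of the Łukasiewicz t-norm gives the supremum: min(1, 1 − 1.00 + 0.54).
1 − 1.00 + 0.54 = 0.54, so t = min(1, 0.54) = 0.54.
Check: 1.00 ⊗ 0.54 = max(0, 0.54) = 0.54 ≤ 0.54.

0.54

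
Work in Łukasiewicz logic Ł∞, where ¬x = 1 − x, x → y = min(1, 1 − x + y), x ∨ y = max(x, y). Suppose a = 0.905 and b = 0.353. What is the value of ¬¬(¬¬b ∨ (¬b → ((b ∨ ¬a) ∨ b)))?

¬b = 1 − 0.353 = 0.647
¬¬b = 1 − 0.647 = 0.353
¬a = 1 − 0.905 = 0.095
b ∨ ¬a = max(0.353, 0.095) = 0.353
(b ∨ ¬a) ∨ b = max(0.353, 0.353) = 0.353
¬b → ((b ∨ ¬a) ∨ b) = min(1, 1 − 0.647 + 0.353) = min(1, 0.706) = 0.706
¬¬b ∨ (¬b → ((b ∨ ¬a) ∨ b)) = max(0.353, 0.706) = 0.706
¬(¬¬b ∨ (¬b → ((b ∨ ¬a) ∨ b))) = 1 − 0.706 = 0.294
¬¬(¬¬b ∨ (¬b → ((b ∨ ¬a) ∨ b))) = 1 − 0.294 = 0.706

0.706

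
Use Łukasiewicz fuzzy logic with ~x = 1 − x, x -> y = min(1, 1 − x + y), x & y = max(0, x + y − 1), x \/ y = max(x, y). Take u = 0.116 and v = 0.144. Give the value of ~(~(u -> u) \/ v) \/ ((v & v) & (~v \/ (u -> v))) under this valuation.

0.856

u -> u = min(1, 1 − 0.116 + 0.116) = min(1, 1.000) = 1.000
~(u -> u) = 1 − 1.000 = 0.000
~(u -> u) \/ v = max(0.000, 0.144) = 0.144
~(~(u -> u) \/ v) = 1 − 0.144 = 0.856
v & v = max(0, 0.144 + 0.144 − 1) = max(0, -0.712) = 0.000
~v = 1 − 0.144 = 0.856
u -> v = min(1, 1 − 0.116 + 0.144) = min(1, 1.028) = 1.000
~v \/ (u -> v) = max(0.856, 1.000) = 1.000
(v & v) & (~v \/ (u -> v)) = max(0, 0.000 + 1.000 − 1) = max(0, 0.000) = 0.000
~(~(u -> u) \/ v) \/ ((v & v) & (~v \/ (u -> v))) = max(0.856, 0.000) = 0.856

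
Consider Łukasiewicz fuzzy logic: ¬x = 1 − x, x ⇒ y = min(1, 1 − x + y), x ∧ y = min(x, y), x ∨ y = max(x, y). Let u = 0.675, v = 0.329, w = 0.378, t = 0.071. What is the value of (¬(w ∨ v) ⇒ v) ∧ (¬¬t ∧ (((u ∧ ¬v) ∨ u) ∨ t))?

w ∨ v = max(0.378, 0.329) = 0.378
¬(w ∨ v) = 1 − 0.378 = 0.622
¬(w ∨ v) ⇒ v = min(1, 1 − 0.622 + 0.329) = min(1, 0.707) = 0.707
¬t = 1 − 0.071 = 0.929
¬¬t = 1 − 0.929 = 0.071
¬v = 1 − 0.329 = 0.671
u ∧ ¬v = min(0.675, 0.671) = 0.671
(u ∧ ¬v) ∨ u = max(0.671, 0.675) = 0.675
((u ∧ ¬v) ∨ u) ∨ t = max(0.675, 0.071) = 0.675
¬¬t ∧ (((u ∧ ¬v) ∨ u) ∨ t) = min(0.071, 0.675) = 0.071
(¬(w ∨ v) ⇒ v) ∧ (¬¬t ∧ (((u ∧ ¬v) ∨ u) ∨ t)) = min(0.707, 0.071) = 0.071

0.071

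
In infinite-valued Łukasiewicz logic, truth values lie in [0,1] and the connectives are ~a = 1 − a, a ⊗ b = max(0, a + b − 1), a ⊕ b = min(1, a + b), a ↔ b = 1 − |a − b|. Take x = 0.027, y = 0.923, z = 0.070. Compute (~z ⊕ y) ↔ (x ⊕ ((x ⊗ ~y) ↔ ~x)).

0.054

~z = 1 − 0.070 = 0.930
~z ⊕ y = min(1, 0.930 + 0.923) = min(1, 1.853) = 1.000
~y = 1 − 0.923 = 0.077
x ⊗ ~y = max(0, 0.027 + 0.077 − 1) = max(0, -0.896) = 0.000
~x = 1 − 0.027 = 0.973
(x ⊗ ~y) ↔ ~x = 1 − |0.000 − 0.973| = 1 − 0.973 = 0.027
x ⊕ ((x ⊗ ~y) ↔ ~x) = min(1, 0.027 + 0.027) = min(1, 0.054) = 0.054
(~z ⊕ y) ↔ (x ⊕ ((x ⊗ ~y) ↔ ~x)) = 1 − |1.000 − 0.054| = 1 − 0.946 = 0.054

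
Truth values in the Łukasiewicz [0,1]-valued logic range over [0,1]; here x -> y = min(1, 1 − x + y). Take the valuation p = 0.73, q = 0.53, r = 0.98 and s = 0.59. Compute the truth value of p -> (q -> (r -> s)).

1.00

r -> s = min(1, 1 − 0.98 + 0.59) = min(1, 0.61) = 0.61
q -> (r -> s) = min(1, 1 − 0.53 + 0.61) = min(1, 1.08) = 1.00
p -> (q -> (r -> s)) = min(1, 1 − 0.73 + 1.00) = min(1, 1.27) = 1.00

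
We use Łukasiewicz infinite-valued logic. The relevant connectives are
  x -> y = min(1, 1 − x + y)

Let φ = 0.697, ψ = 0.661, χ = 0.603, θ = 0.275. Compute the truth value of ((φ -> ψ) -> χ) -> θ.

φ -> ψ = min(1, 1 − 0.697 + 0.661) = min(1, 0.964) = 0.964
(φ -> ψ) -> χ = min(1, 1 − 0.964 + 0.603) = min(1, 0.639) = 0.639
((φ -> ψ) -> χ) -> θ = min(1, 1 − 0.639 + 0.275) = min(1, 0.636) = 0.636

0.636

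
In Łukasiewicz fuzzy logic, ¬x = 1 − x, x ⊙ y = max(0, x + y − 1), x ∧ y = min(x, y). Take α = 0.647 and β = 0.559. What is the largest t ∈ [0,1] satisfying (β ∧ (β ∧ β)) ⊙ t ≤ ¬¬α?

β ∧ β = min(0.559, 0.559) = 0.559
β ∧ (β ∧ β) = min(0.559, 0.559) = 0.559
So the left factor is β ∧ (β ∧ β) = 0.559.
¬α = 1 − 0.647 = 0.353
¬¬α = 1 − 0.353 = 0.647
So the right-hand bound is ¬¬α = 0.647.
The residuum of the Łukasiewicz t-norm gives the supremum: min(1, 1 − 0.559 + 0.647).
1 − 0.559 + 0.647 = 1.088, so t = min(1, 1.088) = 1.000.
Check: 0.559 ⊙ 1.000 = max(0, 0.559) = 0.559 ≤ 0.647.

1.000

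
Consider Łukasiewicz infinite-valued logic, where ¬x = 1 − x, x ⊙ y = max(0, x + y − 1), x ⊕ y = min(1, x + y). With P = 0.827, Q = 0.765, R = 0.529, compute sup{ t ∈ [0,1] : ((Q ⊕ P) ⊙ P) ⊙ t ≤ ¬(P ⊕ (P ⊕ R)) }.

Q ⊕ P = min(1, 0.765 + 0.827) = min(1, 1.592) = 1.000
(Q ⊕ P) ⊙ P = max(0, 1.000 + 0.827 − 1) = max(0, 0.827) = 0.827
So the left factor is (Q ⊕ P) ⊙ P = 0.827.
P ⊕ R = min(1, 0.827 + 0.529) = min(1, 1.356) = 1.000
P ⊕ (P ⊕ R) = min(1, 0.827 + 1.000) = min(1, 1.827) = 1.000
¬(P ⊕ (P ⊕ R)) = 1 − 1.000 = 0.000
So the right-hand bound is ¬(P ⊕ (P ⊕ R)) = 0.000.
The residuum of the Łukasiewicz t-norm gives the supremum: min(1, 1 − 0.827 + 0.000).
1 − 0.827 + 0.000 = 0.173, so t = min(1, 0.173) = 0.173.
Check: 0.827 ⊙ 0.173 = max(0, 0.000) = 0.000 ≤ 0.000.

0.173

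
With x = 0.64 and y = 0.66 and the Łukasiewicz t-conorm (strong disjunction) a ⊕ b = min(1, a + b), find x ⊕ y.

x ⊕ y = min(1, 0.64 + 0.66) = min(1, 1.30) = 1.00
For comparison, the Gödel t-conorm max(a, b) would give 0.66.

1.00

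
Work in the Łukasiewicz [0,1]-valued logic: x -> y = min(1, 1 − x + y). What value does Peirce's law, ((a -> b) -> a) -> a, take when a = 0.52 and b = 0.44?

0.92

a -> b = min(1, 1 − 0.52 + 0.44) = min(1, 0.92) = 0.92
(a -> b) -> a = min(1, 1 − 0.92 + 0.52) = min(1, 0.60) = 0.60
((a -> b) -> a) -> a = min(1, 1 − 0.60 + 0.52) = min(1, 0.92) = 0.92
(The value 0.92 < 1 shows this instance is not satisfied; not a Ł∞-tautology in general.)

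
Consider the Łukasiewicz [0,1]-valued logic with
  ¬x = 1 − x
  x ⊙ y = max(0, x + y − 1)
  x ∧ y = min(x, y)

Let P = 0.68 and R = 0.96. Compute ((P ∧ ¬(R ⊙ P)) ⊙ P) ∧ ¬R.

0.04

R ⊙ P = max(0, 0.96 + 0.68 − 1) = max(0, 0.64) = 0.64
¬(R ⊙ P) = 1 − 0.64 = 0.36
P ∧ ¬(R ⊙ P) = min(0.68, 0.36) = 0.36
(P ∧ ¬(R ⊙ P)) ⊙ P = max(0, 0.36 + 0.68 − 1) = max(0, 0.04) = 0.04
¬R = 1 − 0.96 = 0.04
((P ∧ ¬(R ⊙ P)) ⊙ P) ∧ ¬R = min(0.04, 0.04) = 0.04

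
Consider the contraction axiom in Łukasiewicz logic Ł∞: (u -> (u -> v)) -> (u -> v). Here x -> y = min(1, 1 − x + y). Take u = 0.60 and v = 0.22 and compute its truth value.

0.62

u -> v = min(1, 1 − 0.60 + 0.22) = min(1, 0.62) = 0.62
u -> (u -> v) = min(1, 1 − 0.60 + 0.62) = min(1, 1.02) = 1.00
(u -> (u -> v)) -> (u -> v) = min(1, 1 − 1.00 + 0.62) = min(1, 0.62) = 0.62
(The value 0.62 < 1 shows this instance is not satisfied; fails in Ł∞ (the t-norm is not idempotent).)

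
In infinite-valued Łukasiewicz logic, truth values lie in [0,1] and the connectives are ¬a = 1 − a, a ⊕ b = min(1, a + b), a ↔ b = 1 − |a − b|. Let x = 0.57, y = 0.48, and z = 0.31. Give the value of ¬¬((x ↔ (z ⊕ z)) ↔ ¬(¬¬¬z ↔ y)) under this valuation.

z ⊕ z = min(1, 0.31 + 0.31) = min(1, 0.62) = 0.62
x ↔ (z ⊕ z) = 1 − |0.57 − 0.62| = 1 − 0.05 = 0.95
¬z = 1 − 0.31 = 0.69
¬¬z = 1 − 0.69 = 0.31
¬¬¬z = 1 − 0.31 = 0.69
¬¬¬z ↔ y = 1 − |0.69 − 0.48| = 1 − 0.21 = 0.79
¬(¬¬¬z ↔ y) = 1 − 0.79 = 0.21
(x ↔ (z ⊕ z)) ↔ ¬(¬¬¬z ↔ y) = 1 − |0.95 − 0.21| = 1 − 0.74 = 0.26
¬((x ↔ (z ⊕ z)) ↔ ¬(¬¬¬z ↔ y)) = 1 − 0.26 = 0.74
¬¬((x ↔ (z ⊕ z)) ↔ ¬(¬¬¬z ↔ y)) = 1 − 0.74 = 0.26

0.26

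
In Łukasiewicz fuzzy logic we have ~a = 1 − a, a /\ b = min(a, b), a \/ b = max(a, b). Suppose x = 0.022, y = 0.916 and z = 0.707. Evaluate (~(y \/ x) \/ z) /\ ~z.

y \/ x = max(0.916, 0.022) = 0.916
~(y \/ x) = 1 − 0.916 = 0.084
~(y \/ x) \/ z = max(0.084, 0.707) = 0.707
~z = 1 − 0.707 = 0.293
(~(y \/ x) \/ z) /\ ~z = min(0.707, 0.293) = 0.293

0.293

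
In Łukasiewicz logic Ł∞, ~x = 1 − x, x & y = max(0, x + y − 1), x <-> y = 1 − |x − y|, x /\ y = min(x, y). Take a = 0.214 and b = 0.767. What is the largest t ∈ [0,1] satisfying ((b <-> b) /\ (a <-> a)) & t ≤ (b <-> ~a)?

b <-> b = 1 − |0.767 − 0.767| = 1 − 0.000 = 1.000
a <-> a = 1 − |0.214 − 0.214| = 1 − 0.000 = 1.000
(b <-> b) /\ (a <-> a) = min(1.000, 1.000) = 1.000
So the left factor is (b <-> b) /\ (a <-> a) = 1.000.
~a = 1 − 0.214 = 0.786
b <-> ~a = 1 − |0.767 − 0.786| = 1 − 0.019 = 0.981
So the right-hand bound is b <-> ~a = 0.981.
The residuum of the Łukasiewicz t-norm gives the supremum: min(1, 1 − 1.000 + 0.981).
1 − 1.000 + 0.981 = 0.981, so t = min(1, 0.981) = 0.981.
Check: 1.000 & 0.981 = max(0, 0.981) = 0.981 ≤ 0.981.

0.981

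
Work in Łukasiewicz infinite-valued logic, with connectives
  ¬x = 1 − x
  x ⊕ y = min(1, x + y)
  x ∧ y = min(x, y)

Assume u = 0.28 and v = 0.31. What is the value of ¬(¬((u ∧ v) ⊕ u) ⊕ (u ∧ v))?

u ∧ v = min(0.28, 0.31) = 0.28
(u ∧ v) ⊕ u = min(1, 0.28 + 0.28) = min(1, 0.56) = 0.56
¬((u ∧ v) ⊕ u) = 1 − 0.56 = 0.44
¬((u ∧ v) ⊕ u) ⊕ (u ∧ v) = min(1, 0.44 + 0.28) = min(1, 0.72) = 0.72
¬(¬((u ∧ v) ⊕ u) ⊕ (u ∧ v)) = 1 − 0.72 = 0.28

0.28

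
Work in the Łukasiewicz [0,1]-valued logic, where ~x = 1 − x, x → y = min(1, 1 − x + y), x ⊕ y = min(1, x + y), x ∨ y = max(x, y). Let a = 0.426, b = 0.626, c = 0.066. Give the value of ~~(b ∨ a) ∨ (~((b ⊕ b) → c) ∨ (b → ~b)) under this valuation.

b ∨ a = max(0.626, 0.426) = 0.626
~(b ∨ a) = 1 − 0.626 = 0.374
~~(b ∨ a) = 1 − 0.374 = 0.626
b ⊕ b = min(1, 0.626 + 0.626) = min(1, 1.252) = 1.000
(b ⊕ b) → c = min(1, 1 − 1.000 + 0.066) = min(1, 0.066) = 0.066
~((b ⊕ b) → c) = 1 − 0.066 = 0.934
~b = 1 − 0.626 = 0.374
b → ~b = min(1, 1 − 0.626 + 0.374) = min(1, 0.748) = 0.748
~((b ⊕ b) → c) ∨ (b → ~b) = max(0.934, 0.748) = 0.934
~~(b ∨ a) ∨ (~((b ⊕ b) → c) ∨ (b → ~b)) = max(0.626, 0.934) = 0.934

0.934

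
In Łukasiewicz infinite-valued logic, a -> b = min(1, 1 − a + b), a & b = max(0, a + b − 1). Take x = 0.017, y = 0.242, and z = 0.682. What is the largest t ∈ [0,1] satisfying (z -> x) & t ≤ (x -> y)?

1.000

z -> x = min(1, 1 − 0.682 + 0.017) = min(1, 0.335) = 0.335
So the left factor is z -> x = 0.335.
x -> y = min(1, 1 − 0.017 + 0.242) = min(1, 1.225) = 1.000
So the right-hand bound is x -> y = 1.000.
The residuum of the Łukasiewicz t-norm gives the supremum: min(1, 1 − 0.335 + 1.000).
1 − 0.335 + 1.000 = 1.665, so t = min(1, 1.665) = 1.000.
Check: 0.335 & 1.000 = max(0, 0.335) = 0.335 ≤ 1.000.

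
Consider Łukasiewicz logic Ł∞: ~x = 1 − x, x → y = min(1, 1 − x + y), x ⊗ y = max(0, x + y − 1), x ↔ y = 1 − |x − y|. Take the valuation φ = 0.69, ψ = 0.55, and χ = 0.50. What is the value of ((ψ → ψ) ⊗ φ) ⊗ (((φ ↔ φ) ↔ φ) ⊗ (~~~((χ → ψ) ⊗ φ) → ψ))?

ψ → ψ = min(1, 1 − 0.55 + 0.55) = min(1, 1.00) = 1.00
(ψ → ψ) ⊗ φ = max(0, 1.00 + 0.69 − 1) = max(0, 0.69) = 0.69
φ ↔ φ = 1 − |0.69 − 0.69| = 1 − 0.00 = 1.00
(φ ↔ φ) ↔ φ = 1 − |1.00 − 0.69| = 1 − 0.31 = 0.69
χ → ψ = min(1, 1 − 0.50 + 0.55) = min(1, 1.05) = 1.00
(χ → ψ) ⊗ φ = max(0, 1.00 + 0.69 − 1) = max(0, 0.69) = 0.69
~((χ → ψ) ⊗ φ) = 1 − 0.69 = 0.31
~~((χ → ψ) ⊗ φ) = 1 − 0.31 = 0.69
~~~((χ → ψ) ⊗ φ) = 1 − 0.69 = 0.31
~~~((χ → ψ) ⊗ φ) → ψ = min(1, 1 − 0.31 + 0.55) = min(1, 1.24) = 1.00
((φ ↔ φ) ↔ φ) ⊗ (~~~((χ → ψ) ⊗ φ) → ψ) = max(0, 0.69 + 1.00 − 1) = max(0, 0.69) = 0.69
((ψ → ψ) ⊗ φ) ⊗ (((φ ↔ φ) ↔ φ) ⊗ (~~~((χ → ψ) ⊗ φ) → ψ)) = max(0, 0.69 + 0.69 − 1) = max(0, 0.38) = 0.38

0.38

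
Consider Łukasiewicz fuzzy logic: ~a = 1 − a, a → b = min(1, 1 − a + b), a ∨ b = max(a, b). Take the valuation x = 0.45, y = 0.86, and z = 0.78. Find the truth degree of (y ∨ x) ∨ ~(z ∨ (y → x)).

y ∨ x = max(0.86, 0.45) = 0.86
y → x = min(1, 1 − 0.86 + 0.45) = min(1, 0.59) = 0.59
z ∨ (y → x) = max(0.78, 0.59) = 0.78
~(z ∨ (y → x)) = 1 − 0.78 = 0.22
(y ∨ x) ∨ ~(z ∨ (y → x)) = max(0.86, 0.22) = 0.86

0.86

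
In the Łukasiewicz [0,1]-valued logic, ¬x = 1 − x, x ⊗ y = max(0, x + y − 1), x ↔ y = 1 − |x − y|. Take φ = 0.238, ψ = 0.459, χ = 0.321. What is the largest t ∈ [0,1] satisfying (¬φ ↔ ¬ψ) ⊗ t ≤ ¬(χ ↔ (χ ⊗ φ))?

0.542

¬φ = 1 − 0.238 = 0.762
¬ψ = 1 − 0.459 = 0.541
¬φ ↔ ¬ψ = 1 − |0.762 − 0.541| = 1 − 0.221 = 0.779
So the left factor is ¬φ ↔ ¬ψ = 0.779.
χ ⊗ φ = max(0, 0.321 + 0.238 − 1) = max(0, -0.441) = 0.000
χ ↔ (χ ⊗ φ) = 1 − |0.321 − 0.000| = 1 − 0.321 = 0.679
¬(χ ↔ (χ ⊗ φ)) = 1 − 0.679 = 0.321
So the right-hand bound is ¬(χ ↔ (χ ⊗ φ)) = 0.321.
The residuum of the Łukasiewicz t-norm gives the supremum: min(1, 1 − 0.779 + 0.321).
1 − 0.779 + 0.321 = 0.542, so t = min(1, 0.542) = 0.542.
Check: 0.779 ⊗ 0.542 = max(0, 0.321) = 0.321 ≤ 0.321.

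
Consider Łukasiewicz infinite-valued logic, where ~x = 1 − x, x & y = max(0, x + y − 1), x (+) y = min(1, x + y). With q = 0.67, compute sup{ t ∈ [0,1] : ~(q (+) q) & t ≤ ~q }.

1.00

q (+) q = min(1, 0.67 + 0.67) = min(1, 1.34) = 1.00
~(q (+) q) = 1 − 1.00 = 0.00
So the left factor is ~(q (+) q) = 0.00.
~q = 1 − 0.67 = 0.33
So the right-hand bound is ~q = 0.33.
The residuum of the Łukasiewicz t-norm gives the supremum: min(1, 1 − 0.00 + 0.33).
1 − 0.00 + 0.33 = 1.33, so t = min(1, 1.33) = 1.00.
Check: 0.00 & 1.00 = max(0, 0.00) = 0.00 ≤ 0.33.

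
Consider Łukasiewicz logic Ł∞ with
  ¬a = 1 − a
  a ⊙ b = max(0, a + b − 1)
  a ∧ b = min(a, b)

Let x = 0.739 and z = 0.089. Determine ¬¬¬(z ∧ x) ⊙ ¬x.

z ∧ x = min(0.089, 0.739) = 0.089
¬(z ∧ x) = 1 − 0.089 = 0.911
¬¬(z ∧ x) = 1 − 0.911 = 0.089
¬¬¬(z ∧ x) = 1 − 0.089 = 0.911
¬x = 1 − 0.739 = 0.261
¬¬¬(z ∧ x) ⊙ ¬x = max(0, 0.911 + 0.261 − 1) = max(0, 0.172) = 0.172

0.172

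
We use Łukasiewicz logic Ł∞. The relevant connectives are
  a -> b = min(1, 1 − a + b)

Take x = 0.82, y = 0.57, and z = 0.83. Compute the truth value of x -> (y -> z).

1.00

y -> z = min(1, 1 − 0.57 + 0.83) = min(1, 1.26) = 1.00
x -> (y -> z) = min(1, 1 − 0.82 + 1.00) = min(1, 1.18) = 1.00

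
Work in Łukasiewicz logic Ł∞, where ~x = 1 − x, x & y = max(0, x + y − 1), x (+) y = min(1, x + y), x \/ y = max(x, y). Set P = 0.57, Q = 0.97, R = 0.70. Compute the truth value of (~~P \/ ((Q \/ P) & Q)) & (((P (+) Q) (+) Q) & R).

~P = 1 − 0.57 = 0.43
~~P = 1 − 0.43 = 0.57
Q \/ P = max(0.97, 0.57) = 0.97
(Q \/ P) & Q = max(0, 0.97 + 0.97 − 1) = max(0, 0.94) = 0.94
~~P \/ ((Q \/ P) & Q) = max(0.57, 0.94) = 0.94
P (+) Q = min(1, 0.57 + 0.97) = min(1, 1.54) = 1.00
(P (+) Q) (+) Q = min(1, 1.00 + 0.97) = min(1, 1.97) = 1.00
((P (+) Q) (+) Q) & R = max(0, 1.00 + 0.70 − 1) = max(0, 0.70) = 0.70
(~~P \/ ((Q \/ P) & Q)) & (((P (+) Q) (+) Q) & R) = max(0, 0.94 + 0.70 − 1) = max(0, 0.64) = 0.64

0.64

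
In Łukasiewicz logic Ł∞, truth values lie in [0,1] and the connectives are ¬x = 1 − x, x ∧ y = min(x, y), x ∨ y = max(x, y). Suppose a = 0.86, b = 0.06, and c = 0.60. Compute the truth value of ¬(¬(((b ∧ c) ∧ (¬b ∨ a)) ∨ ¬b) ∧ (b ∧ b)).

b ∧ c = min(0.06, 0.60) = 0.06
¬b = 1 − 0.06 = 0.94
¬b ∨ a = max(0.94, 0.86) = 0.94
(b ∧ c) ∧ (¬b ∨ a) = min(0.06, 0.94) = 0.06
((b ∧ c) ∧ (¬b ∨ a)) ∨ ¬b = max(0.06, 0.94) = 0.94
¬(((b ∧ c) ∧ (¬b ∨ a)) ∨ ¬b) = 1 − 0.94 = 0.06
b ∧ b = min(0.06, 0.06) = 0.06
¬(((b ∧ c) ∧ (¬b ∨ a)) ∨ ¬b) ∧ (b ∧ b) = min(0.06, 0.06) = 0.06
¬(¬(((b ∧ c) ∧ (¬b ∨ a)) ∨ ¬b) ∧ (b ∧ b)) = 1 − 0.06 = 0.94

0.94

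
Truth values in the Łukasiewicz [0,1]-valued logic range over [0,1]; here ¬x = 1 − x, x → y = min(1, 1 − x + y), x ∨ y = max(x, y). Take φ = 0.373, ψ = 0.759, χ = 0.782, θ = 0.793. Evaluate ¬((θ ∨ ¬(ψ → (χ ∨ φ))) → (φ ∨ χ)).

0.011

χ ∨ φ = max(0.782, 0.373) = 0.782
ψ → (χ ∨ φ) = min(1, 1 − 0.759 + 0.782) = min(1, 1.023) = 1.000
¬(ψ → (χ ∨ φ)) = 1 − 1.000 = 0.000
θ ∨ ¬(ψ → (χ ∨ φ)) = max(0.793, 0.000) = 0.793
φ ∨ χ = max(0.373, 0.782) = 0.782
(θ ∨ ¬(ψ → (χ ∨ φ))) → (φ ∨ χ) = min(1, 1 − 0.793 + 0.782) = min(1, 0.989) = 0.989
¬((θ ∨ ¬(ψ → (χ ∨ φ))) → (φ ∨ χ)) = 1 − 0.989 = 0.011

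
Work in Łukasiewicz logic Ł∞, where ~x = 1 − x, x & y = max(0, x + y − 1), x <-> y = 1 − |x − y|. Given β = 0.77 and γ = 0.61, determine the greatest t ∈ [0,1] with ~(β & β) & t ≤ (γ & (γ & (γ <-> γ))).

β & β = max(0, 0.77 + 0.77 − 1) = max(0, 0.54) = 0.54
~(β & β) = 1 − 0.54 = 0.46
So the left factor is ~(β & β) = 0.46.
γ <-> γ = 1 − |0.61 − 0.61| = 1 − 0.00 = 1.00
γ & (γ <-> γ) = max(0, 0.61 + 1.00 − 1) = max(0, 0.61) = 0.61
γ & (γ & (γ <-> γ)) = max(0, 0.61 + 0.61 − 1) = max(0, 0.22) = 0.22
So the right-hand bound is γ & (γ & (γ <-> γ)) = 0.22.
The residuum of the Łukasiewicz t-norm gives the supremum: min(1, 1 − 0.46 + 0.22).
1 − 0.46 + 0.22 = 0.76, so t = min(1, 0.76) = 0.76.
Check: 0.46 & 0.76 = max(0, 0.22) = 0.22 ≤ 0.22.

0.76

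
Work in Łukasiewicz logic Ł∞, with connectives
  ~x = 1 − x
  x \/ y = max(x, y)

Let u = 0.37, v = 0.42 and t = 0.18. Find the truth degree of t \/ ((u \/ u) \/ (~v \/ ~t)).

0.82

u \/ u = max(0.37, 0.37) = 0.37
~v = 1 − 0.42 = 0.58
~t = 1 − 0.18 = 0.82
~v \/ ~t = max(0.58, 0.82) = 0.82
(u \/ u) \/ (~v \/ ~t) = max(0.37, 0.82) = 0.82
t \/ ((u \/ u) \/ (~v \/ ~t)) = max(0.18, 0.82) = 0.82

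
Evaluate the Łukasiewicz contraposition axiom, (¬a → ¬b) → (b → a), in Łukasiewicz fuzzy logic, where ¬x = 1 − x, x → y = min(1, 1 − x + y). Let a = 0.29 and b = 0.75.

1.00

¬a = 1 − 0.29 = 0.71
¬b = 1 − 0.75 = 0.25
¬a → ¬b = min(1, 1 − 0.71 + 0.25) = min(1, 0.54) = 0.54
b → a = min(1, 1 − 0.75 + 0.29) = min(1, 0.54) = 0.54
(¬a → ¬b) → (b → a) = min(1, 1 − 0.54 + 0.54) = min(1, 1.00) = 1.00
(As expected: an axiom of Ł∞, always 1.)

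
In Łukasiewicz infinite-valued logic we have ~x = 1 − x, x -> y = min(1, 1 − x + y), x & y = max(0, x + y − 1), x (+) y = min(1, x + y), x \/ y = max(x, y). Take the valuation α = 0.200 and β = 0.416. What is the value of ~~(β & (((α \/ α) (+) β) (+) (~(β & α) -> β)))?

0.416

α \/ α = max(0.200, 0.200) = 0.200
(α \/ α) (+) β = min(1, 0.200 + 0.416) = min(1, 0.616) = 0.616
β & α = max(0, 0.416 + 0.200 − 1) = max(0, -0.384) = 0.000
~(β & α) = 1 − 0.000 = 1.000
~(β & α) -> β = min(1, 1 − 1.000 + 0.416) = min(1, 0.416) = 0.416
((α \/ α) (+) β) (+) (~(β & α) -> β) = min(1, 0.616 + 0.416) = min(1, 1.032) = 1.000
β & (((α \/ α) (+) β) (+) (~(β & α) -> β)) = max(0, 0.416 + 1.000 − 1) = max(0, 0.416) = 0.416
~(β & (((α \/ α) (+) β) (+) (~(β & α) -> β))) = 1 − 0.416 = 0.584
~~(β & (((α \/ α) (+) β) (+) (~(β & α) -> β))) = 1 − 0.584 = 0.416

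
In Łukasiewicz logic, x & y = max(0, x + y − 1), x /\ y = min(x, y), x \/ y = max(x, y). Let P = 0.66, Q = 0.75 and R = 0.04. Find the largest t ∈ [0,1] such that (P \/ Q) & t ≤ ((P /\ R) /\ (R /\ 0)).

0.25

P \/ Q = max(0.66, 0.75) = 0.75
So the left factor is P \/ Q = 0.75.
P /\ R = min(0.66, 0.04) = 0.04
R /\ 0 = min(0.04, 0.00) = 0.00
(P /\ R) /\ (R /\ 0) = min(0.04, 0.00) = 0.00
So the right-hand bound is (P /\ R) /\ (R /\ 0) = 0.00.
The residuum of the Łukasiewicz t-norm gives the supremum: min(1, 1 − 0.75 + 0.00).
1 − 0.75 + 0.00 = 0.25, so t = min(1, 0.25) = 0.25.
Check: 0.75 & 0.25 = max(0, 0.00) = 0.00 ≤ 0.00.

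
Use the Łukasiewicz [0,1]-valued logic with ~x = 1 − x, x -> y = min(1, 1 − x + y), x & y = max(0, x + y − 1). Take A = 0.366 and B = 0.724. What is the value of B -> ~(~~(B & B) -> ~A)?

B & B = max(0, 0.724 + 0.724 − 1) = max(0, 0.448) = 0.448
~(B & B) = 1 − 0.448 = 0.552
~~(B & B) = 1 − 0.552 = 0.448
~A = 1 − 0.366 = 0.634
~~(B & B) -> ~A = min(1, 1 − 0.448 + 0.634) = min(1, 1.186) = 1.000
~(~~(B & B) -> ~A) = 1 − 1.000 = 0.000
B -> ~(~~(B & B) -> ~A) = min(1, 1 − 0.724 + 0.000) = min(1, 0.276) = 0.276

0.276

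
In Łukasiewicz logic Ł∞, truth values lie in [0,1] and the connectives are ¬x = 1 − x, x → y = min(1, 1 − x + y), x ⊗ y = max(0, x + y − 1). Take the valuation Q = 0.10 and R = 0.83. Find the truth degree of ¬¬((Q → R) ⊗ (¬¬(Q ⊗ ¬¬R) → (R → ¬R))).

Q → R = min(1, 1 − 0.10 + 0.83) = min(1, 1.73) = 1.00
¬R = 1 − 0.83 = 0.17
¬¬R = 1 − 0.17 = 0.83
Q ⊗ ¬¬R = max(0, 0.10 + 0.83 − 1) = max(0, -0.07) = 0.00
¬(Q ⊗ ¬¬R) = 1 − 0.00 = 1.00
¬¬(Q ⊗ ¬¬R) = 1 − 1.00 = 0.00
R → ¬R = min(1, 1 − 0.83 + 0.17) = min(1, 0.34) = 0.34
¬¬(Q ⊗ ¬¬R) → (R → ¬R) = min(1, 1 − 0.00 + 0.34) = min(1, 1.34) = 1.00
(Q → R) ⊗ (¬¬(Q ⊗ ¬¬R) → (R → ¬R)) = max(0, 1.00 + 1.00 − 1) = max(0, 1.00) = 1.00
¬((Q → R) ⊗ (¬¬(Q ⊗ ¬¬R) → (R → ¬R))) = 1 − 1.00 = 0.00
¬¬((Q → R) ⊗ (¬¬(Q ⊗ ¬¬R) → (R → ¬R))) = 1 − 0.00 = 1.00

1.00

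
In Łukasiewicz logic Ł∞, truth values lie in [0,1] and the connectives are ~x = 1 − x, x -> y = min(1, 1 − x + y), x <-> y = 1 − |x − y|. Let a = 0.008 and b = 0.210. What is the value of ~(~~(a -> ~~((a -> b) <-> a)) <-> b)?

0.790

a -> b = min(1, 1 − 0.008 + 0.210) = min(1, 1.202) = 1.000
(a -> b) <-> a = 1 − |1.000 − 0.008| = 1 − 0.992 = 0.008
~((a -> b) <-> a) = 1 − 0.008 = 0.992
~~((a -> b) <-> a) = 1 − 0.992 = 0.008
a -> ~~((a -> b) <-> a) = min(1, 1 − 0.008 + 0.008) = min(1, 1.000) = 1.000
~(a -> ~~((a -> b) <-> a)) = 1 − 1.000 = 0.000
~~(a -> ~~((a -> b) <-> a)) = 1 − 0.000 = 1.000
~~(a -> ~~((a -> b) <-> a)) <-> b = 1 − |1.000 − 0.210| = 1 − 0.790 = 0.210
~(~~(a -> ~~((a -> b) <-> a)) <-> b) = 1 − 0.210 = 0.790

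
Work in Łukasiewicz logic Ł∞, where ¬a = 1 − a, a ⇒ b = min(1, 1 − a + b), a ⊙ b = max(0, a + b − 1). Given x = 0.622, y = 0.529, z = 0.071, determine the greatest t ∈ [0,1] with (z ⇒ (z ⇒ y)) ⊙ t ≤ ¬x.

z ⇒ y = min(1, 1 − 0.071 + 0.529) = min(1, 1.458) = 1.000
z ⇒ (z ⇒ y) = min(1, 1 − 0.071 + 1.000) = min(1, 1.929) = 1.000
So the left factor is z ⇒ (z ⇒ y) = 1.000.
¬x = 1 − 0.622 = 0.378
So the right-hand bound is ¬x = 0.378.
The residuum of the Łukasiewicz t-norm gives the supremum: min(1, 1 − 1.000 + 0.378).
1 − 1.000 + 0.378 = 0.378, so t = min(1, 0.378) = 0.378.
Check: 1.000 ⊙ 0.378 = max(0, 0.378) = 0.378 ≤ 0.378.

0.378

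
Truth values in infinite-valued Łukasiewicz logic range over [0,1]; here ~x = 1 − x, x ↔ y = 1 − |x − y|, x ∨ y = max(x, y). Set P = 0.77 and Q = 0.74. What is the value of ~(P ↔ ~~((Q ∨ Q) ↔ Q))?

Q ∨ Q = max(0.74, 0.74) = 0.74
(Q ∨ Q) ↔ Q = 1 − |0.74 − 0.74| = 1 − 0.00 = 1.00
~((Q ∨ Q) ↔ Q) = 1 − 1.00 = 0.00
~~((Q ∨ Q) ↔ Q) = 1 − 0.00 = 1.00
P ↔ ~~((Q ∨ Q) ↔ Q) = 1 − |0.77 − 1.00| = 1 − 0.23 = 0.77
~(P ↔ ~~((Q ∨ Q) ↔ Q)) = 1 − 0.77 = 0.23

0.23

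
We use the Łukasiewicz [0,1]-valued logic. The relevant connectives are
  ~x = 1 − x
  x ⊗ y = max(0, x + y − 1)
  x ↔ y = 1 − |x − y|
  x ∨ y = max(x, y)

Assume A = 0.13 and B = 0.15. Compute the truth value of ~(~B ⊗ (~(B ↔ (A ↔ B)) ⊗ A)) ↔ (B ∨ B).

0.15

~B = 1 − 0.15 = 0.85
A ↔ B = 1 − |0.13 − 0.15| = 1 − 0.02 = 0.98
B ↔ (A ↔ B) = 1 − |0.15 − 0.98| = 1 − 0.83 = 0.17
~(B ↔ (A ↔ B)) = 1 − 0.17 = 0.83
~(B ↔ (A ↔ B)) ⊗ A = max(0, 0.83 + 0.13 − 1) = max(0, -0.04) = 0.00
~B ⊗ (~(B ↔ (A ↔ B)) ⊗ A) = max(0, 0.85 + 0.00 − 1) = max(0, -0.15) = 0.00
~(~B ⊗ (~(B ↔ (A ↔ B)) ⊗ A)) = 1 − 0.00 = 1.00
B ∨ B = max(0.15, 0.15) = 0.15
~(~B ⊗ (~(B ↔ (A ↔ B)) ⊗ A)) ↔ (B ∨ B) = 1 − |1.00 − 0.15| = 1 − 0.85 = 0.15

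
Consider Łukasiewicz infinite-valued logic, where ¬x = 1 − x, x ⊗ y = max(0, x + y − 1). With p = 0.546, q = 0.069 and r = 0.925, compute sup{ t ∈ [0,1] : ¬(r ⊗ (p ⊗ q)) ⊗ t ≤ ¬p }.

p ⊗ q = max(0, 0.546 + 0.069 − 1) = max(0, -0.385) = 0.000
r ⊗ (p ⊗ q) = max(0, 0.925 + 0.000 − 1) = max(0, -0.075) = 0.000
¬(r ⊗ (p ⊗ q)) = 1 − 0.000 = 1.000
So the left factor is ¬(r ⊗ (p ⊗ q)) = 1.000.
¬p = 1 − 0.546 = 0.454
So the right-hand bound is ¬p = 0.454.
The residuum of the Łukasiewicz t-norm gives the supremum: min(1, 1 − 1.000 + 0.454).
1 − 1.000 + 0.454 = 0.454, so t = min(1, 0.454) = 0.454.
Check: 1.000 ⊗ 0.454 = max(0, 0.454) = 0.454 ≤ 0.454.

0.454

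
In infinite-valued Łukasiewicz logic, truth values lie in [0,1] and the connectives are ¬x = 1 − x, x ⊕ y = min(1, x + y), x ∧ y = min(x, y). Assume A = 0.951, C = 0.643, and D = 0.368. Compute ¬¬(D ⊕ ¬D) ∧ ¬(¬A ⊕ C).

¬D = 1 − 0.368 = 0.632
D ⊕ ¬D = min(1, 0.368 + 0.632) = min(1, 1.000) = 1.000
¬(D ⊕ ¬D) = 1 − 1.000 = 0.000
¬¬(D ⊕ ¬D) = 1 − 0.000 = 1.000
¬A = 1 − 0.951 = 0.049
¬A ⊕ C = min(1, 0.049 + 0.643) = min(1, 0.692) = 0.692
¬(¬A ⊕ C) = 1 − 0.692 = 0.308
¬¬(D ⊕ ¬D) ∧ ¬(¬A ⊕ C) = min(1.000, 0.308) = 0.308

0.308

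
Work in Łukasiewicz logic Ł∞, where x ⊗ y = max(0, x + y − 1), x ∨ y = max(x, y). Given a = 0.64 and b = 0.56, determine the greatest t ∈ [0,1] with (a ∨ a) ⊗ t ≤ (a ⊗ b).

a ∨ a = max(0.64, 0.64) = 0.64
So the left factor is a ∨ a = 0.64.
a ⊗ b = max(0, 0.64 + 0.56 − 1) = max(0, 0.20) = 0.20
So the right-hand bound is a ⊗ b = 0.20.
The residuum of the Łukasiewicz t-norm gives the supremum: min(1, 1 − 0.64 + 0.20).
1 − 0.64 + 0.20 = 0.56, so t = min(1, 0.56) = 0.56.
Check: 0.64 ⊗ 0.56 = max(0, 0.20) = 0.20 ≤ 0.20.

0.56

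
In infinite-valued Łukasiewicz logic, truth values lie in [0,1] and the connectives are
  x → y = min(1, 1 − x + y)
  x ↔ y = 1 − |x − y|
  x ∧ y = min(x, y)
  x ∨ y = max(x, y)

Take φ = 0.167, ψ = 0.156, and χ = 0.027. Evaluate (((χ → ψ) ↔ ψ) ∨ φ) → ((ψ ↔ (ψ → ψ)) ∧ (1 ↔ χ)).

0.860

χ → ψ = min(1, 1 − 0.027 + 0.156) = min(1, 1.129) = 1.000
(χ → ψ) ↔ ψ = 1 − |1.000 − 0.156| = 1 − 0.844 = 0.156
((χ → ψ) ↔ ψ) ∨ φ = max(0.156, 0.167) = 0.167
ψ → ψ = min(1, 1 − 0.156 + 0.156) = min(1, 1.000) = 1.000
ψ ↔ (ψ → ψ) = 1 − |0.156 − 1.000| = 1 − 0.844 = 0.156
1 ↔ χ = 1 − |1.000 − 0.027| = 1 − 0.973 = 0.027
(ψ ↔ (ψ → ψ)) ∧ (1 ↔ χ) = min(0.156, 0.027) = 0.027
(((χ → ψ) ↔ ψ) ∨ φ) → ((ψ ↔ (ψ → ψ)) ∧ (1 ↔ χ)) = min(1, 1 − 0.167 + 0.027) = min(1, 0.860) = 0.860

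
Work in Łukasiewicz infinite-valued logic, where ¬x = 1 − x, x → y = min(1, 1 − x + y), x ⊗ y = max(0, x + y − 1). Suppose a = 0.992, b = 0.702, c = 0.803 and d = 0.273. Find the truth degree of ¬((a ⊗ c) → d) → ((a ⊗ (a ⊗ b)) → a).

a ⊗ c = max(0, 0.992 + 0.803 − 1) = max(0, 0.795) = 0.795
(a ⊗ c) → d = min(1, 1 − 0.795 + 0.273) = min(1, 0.478) = 0.478
¬((a ⊗ c) → d) = 1 − 0.478 = 0.522
a ⊗ b = max(0, 0.992 + 0.702 − 1) = max(0, 0.694) = 0.694
a ⊗ (a ⊗ b) = max(0, 0.992 + 0.694 − 1) = max(0, 0.686) = 0.686
(a ⊗ (a ⊗ b)) → a = min(1, 1 − 0.686 + 0.992) = min(1, 1.306) = 1.000
¬((a ⊗ c) → d) → ((a ⊗ (a ⊗ b)) → a) = min(1, 1 − 0.522 + 1.000) = min(1, 1.478) = 1.000

1.000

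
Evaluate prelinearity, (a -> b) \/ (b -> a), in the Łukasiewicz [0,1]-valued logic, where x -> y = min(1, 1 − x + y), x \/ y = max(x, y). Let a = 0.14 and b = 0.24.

1.00

a -> b = min(1, 1 − 0.14 + 0.24) = min(1, 1.10) = 1.00
b -> a = min(1, 1 − 0.24 + 0.14) = min(1, 0.90) = 0.90
(a -> b) \/ (b -> a) = max(1.00, 0.90) = 1.00
(As expected: a Ł∞-tautology — holds in every MV-chain.)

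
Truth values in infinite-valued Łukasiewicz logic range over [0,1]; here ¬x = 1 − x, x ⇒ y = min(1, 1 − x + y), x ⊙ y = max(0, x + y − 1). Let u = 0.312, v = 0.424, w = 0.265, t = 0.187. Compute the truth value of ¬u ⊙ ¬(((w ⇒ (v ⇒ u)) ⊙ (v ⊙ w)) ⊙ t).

¬u = 1 − 0.312 = 0.688
v ⇒ u = min(1, 1 − 0.424 + 0.312) = min(1, 0.888) = 0.888
w ⇒ (v ⇒ u) = min(1, 1 − 0.265 + 0.888) = min(1, 1.623) = 1.000
v ⊙ w = max(0, 0.424 + 0.265 − 1) = max(0, -0.311) = 0.000
(w ⇒ (v ⇒ u)) ⊙ (v ⊙ w) = max(0, 1.000 + 0.000 − 1) = max(0, 0.000) = 0.000
((w ⇒ (v ⇒ u)) ⊙ (v ⊙ w)) ⊙ t = max(0, 0.000 + 0.187 − 1) = max(0, -0.813) = 0.000
¬(((w ⇒ (v ⇒ u)) ⊙ (v ⊙ w)) ⊙ t) = 1 − 0.000 = 1.000
¬u ⊙ ¬(((w ⇒ (v ⇒ u)) ⊙ (v ⊙ w)) ⊙ t) = max(0, 0.688 + 1.000 − 1) = max(0, 0.688) = 0.688

0.688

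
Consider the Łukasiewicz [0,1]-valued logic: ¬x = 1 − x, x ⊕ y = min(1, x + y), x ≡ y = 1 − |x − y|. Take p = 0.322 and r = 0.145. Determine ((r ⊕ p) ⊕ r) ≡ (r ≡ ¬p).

r ⊕ p = min(1, 0.145 + 0.322) = min(1, 0.467) = 0.467
(r ⊕ p) ⊕ r = min(1, 0.467 + 0.145) = min(1, 0.612) = 0.612
¬p = 1 − 0.322 = 0.678
r ≡ ¬p = 1 − |0.145 − 0.678| = 1 − 0.533 = 0.467
((r ⊕ p) ⊕ r) ≡ (r ≡ ¬p) = 1 − |0.612 − 0.467| = 1 − 0.145 = 0.855

0.855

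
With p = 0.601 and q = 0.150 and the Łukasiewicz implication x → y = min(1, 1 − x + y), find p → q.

p → q = min(1, 1 − 0.601 + 0.150) = min(1, 0.549) = 0.549
For comparison, the Gödel implication (1 if x ≤ y else y) would give 0.150.

0.549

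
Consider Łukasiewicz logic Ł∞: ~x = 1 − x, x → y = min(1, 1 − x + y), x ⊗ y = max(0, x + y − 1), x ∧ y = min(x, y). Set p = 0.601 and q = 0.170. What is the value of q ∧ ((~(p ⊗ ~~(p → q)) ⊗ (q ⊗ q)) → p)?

0.170

p → q = min(1, 1 − 0.601 + 0.170) = min(1, 0.569) = 0.569
~(p → q) = 1 − 0.569 = 0.431
~~(p → q) = 1 − 0.431 = 0.569
p ⊗ ~~(p → q) = max(0, 0.601 + 0.569 − 1) = max(0, 0.170) = 0.170
~(p ⊗ ~~(p → q)) = 1 − 0.170 = 0.830
q ⊗ q = max(0, 0.170 + 0.170 − 1) = max(0, -0.660) = 0.000
~(p ⊗ ~~(p → q)) ⊗ (q ⊗ q) = max(0, 0.830 + 0.000 − 1) = max(0, -0.170) = 0.000
(~(p ⊗ ~~(p → q)) ⊗ (q ⊗ q)) → p = min(1, 1 − 0.000 + 0.601) = min(1, 1.601) = 1.000
q ∧ ((~(p ⊗ ~~(p → q)) ⊗ (q ⊗ q)) → p) = min(0.170, 1.000) = 0.170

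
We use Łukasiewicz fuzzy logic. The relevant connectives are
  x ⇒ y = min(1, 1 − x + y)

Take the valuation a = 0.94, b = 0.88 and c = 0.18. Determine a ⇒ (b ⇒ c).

0.36

b ⇒ c = min(1, 1 − 0.88 + 0.18) = min(1, 0.30) = 0.30
a ⇒ (b ⇒ c) = min(1, 1 − 0.94 + 0.30) = min(1, 0.36) = 0.36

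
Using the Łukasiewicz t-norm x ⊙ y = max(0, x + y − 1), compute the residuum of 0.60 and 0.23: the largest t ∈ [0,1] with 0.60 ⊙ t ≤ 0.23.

0.63

The residuum of the Łukasiewicz t-norm gives the supremum: min(1, 1 − 0.60 + 0.23).
1 − 0.60 + 0.23 = 0.63, so t = min(1, 0.63) = 0.63.
Check: 0.60 ⊙ 0.63 = max(0, 0.23) = 0.23 ≤ 0.23.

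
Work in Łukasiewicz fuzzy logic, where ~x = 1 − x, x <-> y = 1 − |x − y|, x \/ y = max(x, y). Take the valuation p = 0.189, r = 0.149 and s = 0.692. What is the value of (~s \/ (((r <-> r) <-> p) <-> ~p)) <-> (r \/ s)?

0.686

~s = 1 − 0.692 = 0.308
r <-> r = 1 − |0.149 − 0.149| = 1 − 0.000 = 1.000
(r <-> r) <-> p = 1 − |1.000 − 0.189| = 1 − 0.811 = 0.189
~p = 1 − 0.189 = 0.811
((r <-> r) <-> p) <-> ~p = 1 − |0.189 − 0.811| = 1 − 0.622 = 0.378
~s \/ (((r <-> r) <-> p) <-> ~p) = max(0.308, 0.378) = 0.378
r \/ s = max(0.149, 0.692) = 0.692
(~s \/ (((r <-> r) <-> p) <-> ~p)) <-> (r \/ s) = 1 − |0.378 − 0.692| = 1 − 0.314 = 0.686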